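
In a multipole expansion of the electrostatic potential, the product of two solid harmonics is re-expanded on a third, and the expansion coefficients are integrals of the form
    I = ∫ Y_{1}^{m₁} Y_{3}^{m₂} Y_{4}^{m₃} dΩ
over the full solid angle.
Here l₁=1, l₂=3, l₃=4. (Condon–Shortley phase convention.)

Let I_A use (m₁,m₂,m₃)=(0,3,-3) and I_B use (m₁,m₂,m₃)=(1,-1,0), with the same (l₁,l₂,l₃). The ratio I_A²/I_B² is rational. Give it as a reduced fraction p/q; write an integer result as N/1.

7/6

Shared (l₁,l₂,l₃)=(1,3,4): N and (l;000)² cancel in I_A²/I_B².
A: Δ = 0!·2!·6!/9! = 1/252; Racah Σ t=0..0: t=0:+1/720 = 1/720; ⇒ 3j(1 3 4; 0 3 -3)² = 1/36, sgn -1
B: Δ = 0!·2!·6!/9! = 1/252; Racah Σ t=0..0: t=0:+1/96 = 1/96; ⇒ 3j(1 3 4; 1 -1 0)² = 1/42, sgn +1
I_A²/I_B² = (1/36)/(1/42) = 7/6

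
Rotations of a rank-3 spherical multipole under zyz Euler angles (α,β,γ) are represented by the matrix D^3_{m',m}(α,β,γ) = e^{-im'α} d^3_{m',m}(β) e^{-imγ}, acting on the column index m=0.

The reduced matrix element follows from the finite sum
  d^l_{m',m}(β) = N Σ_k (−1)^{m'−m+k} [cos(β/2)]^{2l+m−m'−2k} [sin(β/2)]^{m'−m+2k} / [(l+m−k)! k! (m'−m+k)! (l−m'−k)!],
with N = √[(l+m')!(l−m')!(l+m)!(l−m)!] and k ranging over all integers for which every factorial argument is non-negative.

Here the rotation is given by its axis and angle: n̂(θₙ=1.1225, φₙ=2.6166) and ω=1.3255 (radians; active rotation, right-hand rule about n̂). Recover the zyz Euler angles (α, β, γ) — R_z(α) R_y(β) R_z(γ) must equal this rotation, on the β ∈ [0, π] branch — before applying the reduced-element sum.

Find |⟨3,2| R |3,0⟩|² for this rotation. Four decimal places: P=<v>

P=0.2017

Axis–angle → zyz. n̂ = (sinθₙcosφₙ, sinθₙsinφₙ, cosθₙ) = (-0.779822, +0.451681, +0.433431), ω = 1.3255.
R = I cosω + sinω [n̂]ₓ + (1−cosω) n̂n̂ᵀ gives
  R = [+0.703287, -0.687150, +0.182242; +0.153763, +0.397315, +0.904708; -0.694078, -0.608248, +0.385085]
β = atan2(√(R₁₃²+R₂₃²), R₃₃) = 1.175497; α = atan2(R₂₃, R₁₃) mod 2π = 1.372019; γ = atan2(R₃₂, −R₃₁) mod 2π = 5.563597
D^3_{2,0}(1.3720,1.1755,5.5636) = e^{-i·2·1.3720}·d^3_{2,0}(1.1755)·e^{-i·0·5.5636}. Compute d first:
With c≡cos(β/2)=0.832191 and s≡sin(β/2)=0.554489, N=[120·1·6·6]^{1/2}=65.726707
The bounds max(0,m−m')=0 and min(l+m,l−m')=1 give 2 terms
  k=0: (−1)^2·65.7267/(12)·0.8322^4·0.5545^2 = +0.807679
  k=1: (−1)^3·65.7267/(12)·0.8322^2·0.5545^4 = -0.358573
d^3_{2,0}(1.1755) = +0.807679 -0.358573 = +0.449106
|D^3_{2,0}|² = |d^3_{2,0}(β)|² = (+0.449106)² = 0.201696 (the z-rotation phases have unit modulus)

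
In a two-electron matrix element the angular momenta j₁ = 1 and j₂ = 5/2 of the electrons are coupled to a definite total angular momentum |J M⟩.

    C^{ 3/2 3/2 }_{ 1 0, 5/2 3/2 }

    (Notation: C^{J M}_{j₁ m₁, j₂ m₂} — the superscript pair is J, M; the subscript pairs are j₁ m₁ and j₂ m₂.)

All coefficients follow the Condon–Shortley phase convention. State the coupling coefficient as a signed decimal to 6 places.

√[4·2!0!3!/6! · 1!1!4!1!3!0!] = √(48/5)
  +(−1)^1/∏(1,1,0,3,0,0)! = -1/6  (running -1/6)
⟨..|..⟩ = √(48/5)·(-1/6) = -0.516398

-0.516398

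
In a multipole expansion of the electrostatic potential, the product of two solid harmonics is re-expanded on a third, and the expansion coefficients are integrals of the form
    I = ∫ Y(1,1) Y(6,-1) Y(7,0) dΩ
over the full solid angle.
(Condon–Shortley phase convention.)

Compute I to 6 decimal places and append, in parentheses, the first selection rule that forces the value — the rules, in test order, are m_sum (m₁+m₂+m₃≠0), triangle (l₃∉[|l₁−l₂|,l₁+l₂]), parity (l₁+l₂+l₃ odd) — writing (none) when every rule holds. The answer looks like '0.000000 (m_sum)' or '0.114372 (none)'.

0.160342 (none)

m-sum 0 ✓  L=14 even ✓  5≤7≤7 ✓
Π(2lᵢ+1) = 3×13×15 = 585
triangle coeff Δ(1,6,7) = 1/1365
Σ_t [0,0]: t=0:+1/518400 = 1/518400
(3j)²=7/195 [(1 6 7; 0 0 0)], sign=-1
Σ_t [0,0]: t=0:+1/1209600 = 1/1209600
(3j)²=1/65 [(1 6 7; 1 -1 0)], sign=-1
⇒ 4πI² = 21/65
I = (+1)√(21/65/(4π)) = 0.16034227
No selection rule forces the value: the integral is nonzero (none).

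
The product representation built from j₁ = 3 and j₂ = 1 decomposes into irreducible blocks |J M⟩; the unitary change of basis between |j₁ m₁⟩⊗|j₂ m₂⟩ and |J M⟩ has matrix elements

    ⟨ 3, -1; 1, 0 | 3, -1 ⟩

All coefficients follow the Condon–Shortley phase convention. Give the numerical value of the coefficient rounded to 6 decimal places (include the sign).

-0.288675  (= −√(1/12))

triangle: 1!·5!·1!/8! = 120/40320
(j±m)!: 2!·4!·1!·1!·2!·4! = 2304
prefactor² = (2J+1)·Δ·N² = 48
  k=0: +1/(0!·1!·4!·1!·1!·0!) = 1/24
  k=1: −1/(1!·0!·3!·0!·2!·1!) = -1/12
Σ = -1/24  ⇒  CG² = 48·(-1/24)² = 1/12
CG = −√(1/12) = -0.288675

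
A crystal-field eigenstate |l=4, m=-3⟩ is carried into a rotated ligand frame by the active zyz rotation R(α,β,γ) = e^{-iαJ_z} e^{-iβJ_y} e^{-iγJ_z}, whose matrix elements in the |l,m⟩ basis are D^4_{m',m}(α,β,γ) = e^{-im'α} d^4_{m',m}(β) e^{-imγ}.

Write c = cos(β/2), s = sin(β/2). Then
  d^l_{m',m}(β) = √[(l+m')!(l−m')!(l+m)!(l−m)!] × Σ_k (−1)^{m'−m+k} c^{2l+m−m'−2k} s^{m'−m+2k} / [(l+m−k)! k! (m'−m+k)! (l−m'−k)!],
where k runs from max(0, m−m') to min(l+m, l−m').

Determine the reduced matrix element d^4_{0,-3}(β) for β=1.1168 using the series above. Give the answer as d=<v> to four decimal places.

d=-0.4708

d^4_{0,-3}(β=1.1168) via the finite sum:
Half-angle: c=0.848104, s=0.529830. N=√(24·24·1·5040)=1703.830978
The bounds max(0,m−m')=0 and min(l+m,l−m')=1 give 2 terms
  k=0: (−1)^3·1703.8310/(144)·0.8481^5·0.5298^3 = -0.772180
  k=1: (−1)^4·1703.8310/(144)·0.8481^3·0.5298^5 = +0.301366
d^4_{0,-3}(1.1168) = -0.772180 +0.301366 = -0.470815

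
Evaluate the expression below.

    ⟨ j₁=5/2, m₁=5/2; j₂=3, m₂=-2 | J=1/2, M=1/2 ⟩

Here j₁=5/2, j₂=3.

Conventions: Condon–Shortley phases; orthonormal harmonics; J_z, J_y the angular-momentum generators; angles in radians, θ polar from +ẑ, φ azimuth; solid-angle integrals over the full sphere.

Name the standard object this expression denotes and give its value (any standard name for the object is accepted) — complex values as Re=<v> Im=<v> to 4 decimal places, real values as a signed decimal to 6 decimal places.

This is a Clebsch–Gordan (vector-coupling) coefficient.
j₁+j₂−J=5  J+j₁−j₂=0  J−j₁+j₂=1  j₁+j₂+J+1=7
(j₁±m₁, j₂±m₂, J±M) = (5,0,1,5,1,0)
P² = 4800/7
sum k=0..0:
  [0] +1/120 = 1/120
S = 1/120
C² = P²·S² = 1/21 ; C = +0.218218

Clebsch–Gordan coefficient, +√(1/21) ≈ +0.218218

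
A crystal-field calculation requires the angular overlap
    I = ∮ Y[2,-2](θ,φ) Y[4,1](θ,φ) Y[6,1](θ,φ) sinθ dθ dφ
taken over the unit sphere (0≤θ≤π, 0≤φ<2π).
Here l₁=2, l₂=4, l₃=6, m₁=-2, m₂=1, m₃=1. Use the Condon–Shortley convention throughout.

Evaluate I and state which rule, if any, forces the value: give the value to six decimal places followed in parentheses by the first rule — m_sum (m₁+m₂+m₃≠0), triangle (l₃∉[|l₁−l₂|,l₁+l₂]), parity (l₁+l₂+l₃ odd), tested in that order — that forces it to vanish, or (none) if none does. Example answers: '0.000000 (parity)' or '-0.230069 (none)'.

Rules hold: Σm=0, L=12 even, 2≤6≤6.
N = 5·9·13 = 585
Δ = 0!·4!·8!/13! = 1/6435
Racah Σ t=0..0: t=0:+1/2304 = 1/2304
⇒ 3j(2 4 6; 0 0 0)² = 5/143, sgn +1
Racah Σ t=0..0: t=0:+1/17280 = 1/17280
⇒ 3j(2 4 6; -2 1 1)² = 7/1287, sgn -1
4πI² = N·(3j₀)²·(3jₘ)² = 175/1573
I = -1·√(0.111252/4π) = -0.09409136
No selection rule forces the value: the integral is nonzero (none).

-0.094091 (none)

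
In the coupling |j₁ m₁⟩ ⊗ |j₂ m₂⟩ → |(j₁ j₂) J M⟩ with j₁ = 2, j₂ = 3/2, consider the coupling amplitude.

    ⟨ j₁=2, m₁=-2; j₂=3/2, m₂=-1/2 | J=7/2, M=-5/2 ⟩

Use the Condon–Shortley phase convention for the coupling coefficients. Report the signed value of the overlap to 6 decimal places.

j₁+j₂−J=0  J+j₁−j₂=4  J−j₁+j₂=3  j₁+j₂+J+1=8
(j₁±m₁, j₂±m₂, J±M) = (0,4,1,2,1,6)
P² = 6912/7
sum k=0..0:
  [0] +1/48 = 1/48
S = 1/48
C² = P²·S² = 3/7 ; C = +0.654654

+0.654654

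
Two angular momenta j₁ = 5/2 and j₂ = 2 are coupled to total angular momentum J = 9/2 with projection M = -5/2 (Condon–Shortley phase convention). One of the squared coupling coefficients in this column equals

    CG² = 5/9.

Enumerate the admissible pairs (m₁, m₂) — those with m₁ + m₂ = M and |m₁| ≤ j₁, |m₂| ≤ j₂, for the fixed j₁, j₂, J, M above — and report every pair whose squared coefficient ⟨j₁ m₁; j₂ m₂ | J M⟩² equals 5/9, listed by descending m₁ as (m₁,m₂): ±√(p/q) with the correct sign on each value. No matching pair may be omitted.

(-3/2,-1): +√(5/9)

Admissible pairs with m₁+m₂ = M = -5/2: (-5/2,0), (-3/2,-1), (-1/2,-2)
  (m₁,m₂)=(-1/2,-2): CG² = 5/18, CG = +√(5/18)
  (m₁,m₂)=(-3/2,-1): CG² = 5/9, CG = +√(5/9)   ← matches the target
  (m₁,m₂)=(-5/2,0): CG² = 1/6, CG = +√(1/6)
Pairs with CG² = 5/9: (-3/2,-1): +√(5/9)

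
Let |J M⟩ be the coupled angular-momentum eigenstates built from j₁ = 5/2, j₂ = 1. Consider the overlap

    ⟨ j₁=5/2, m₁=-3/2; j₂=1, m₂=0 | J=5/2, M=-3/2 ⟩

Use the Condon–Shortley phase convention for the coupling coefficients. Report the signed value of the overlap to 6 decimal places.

-0.507093

triangle: 1!×4!×1!/7! = 24/5040
(j±m)!: 1!×4!×1!×1!×1!×4! = 576
prefactor² = (2J+1)×Δ×N² = 576/35
  k=0: +1/(0!×1!×4!×1!×0!×0!) = 1/24
  k=1: −1/(1!×0!×3!×0!×1!×1!) = -1/6
Σ = -1/8  ⇒  CG² = 576/35×(-1/8)² = 9/35
CG = −√(9/35) = -0.507093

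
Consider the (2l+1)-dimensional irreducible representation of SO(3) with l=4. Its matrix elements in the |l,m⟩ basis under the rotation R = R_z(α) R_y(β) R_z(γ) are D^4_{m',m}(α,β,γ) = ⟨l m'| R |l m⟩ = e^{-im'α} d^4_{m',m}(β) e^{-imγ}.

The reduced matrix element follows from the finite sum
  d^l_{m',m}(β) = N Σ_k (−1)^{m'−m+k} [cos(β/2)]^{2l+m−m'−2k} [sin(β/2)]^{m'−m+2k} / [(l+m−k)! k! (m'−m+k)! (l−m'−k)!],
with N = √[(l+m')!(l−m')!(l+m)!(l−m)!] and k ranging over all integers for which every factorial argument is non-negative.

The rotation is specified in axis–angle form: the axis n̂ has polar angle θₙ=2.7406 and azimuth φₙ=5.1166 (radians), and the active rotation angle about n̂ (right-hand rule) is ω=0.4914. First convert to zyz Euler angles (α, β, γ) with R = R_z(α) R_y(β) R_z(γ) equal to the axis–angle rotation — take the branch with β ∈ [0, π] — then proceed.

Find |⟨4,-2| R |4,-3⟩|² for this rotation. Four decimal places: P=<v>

P=0.1121

Axis–angle → zyz. n̂ = (sinθₙcosφₙ, sinθₙsinφₙ, cosθₙ) = (+0.153515, -0.358877, -0.920674), ω = 0.4914.
R = I cosω + sinω [n̂]ₓ + (1−cosω) n̂n̂ᵀ gives
  R = [+0.884462, +0.427911, -0.186064; -0.440949, +0.896913, -0.033342; +0.152616, +0.111534, +0.981972]
β = atan2(√(R₁₃²+R₂₃²), R₃₃) = 0.190172; α = atan2(R₂₃, R₁₃) mod 2π = 3.318905; γ = atan2(R₃₂, −R₃₁) mod 2π = 2.510483
Split into d^4_{-2,-3}(β=0.1902) × two z-phases.
With c≡cos(β/2)=0.995483 and s≡sin(β/2)=0.094943, N=[2·720·1·5040]^{1/2}=2693.993318
Admissible k: 0..1 (factorial args all ≥0)
  k=0: (−1)^1·2693.9933/(720)·0.9955^7·0.0949^1 = -0.344161
  k=1: (−1)^2·2693.9933/(240)·0.9955^5·0.0949^3 = +0.009392
d^4_{-2,-3}(0.1902) = -0.344161 +0.009392 = -0.334769
|D^4_{-2,-3}|² = |d^4_{-2,-3}(β)|² = (-0.334769)² = 0.112071 (the z-rotation phases have unit modulus)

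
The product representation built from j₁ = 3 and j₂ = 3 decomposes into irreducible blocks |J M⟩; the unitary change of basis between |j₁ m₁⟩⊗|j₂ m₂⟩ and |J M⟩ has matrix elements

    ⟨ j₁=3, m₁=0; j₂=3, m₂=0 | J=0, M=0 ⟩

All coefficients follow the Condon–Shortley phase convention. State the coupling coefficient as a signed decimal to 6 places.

√[1·6!0!0!/7! · 3!3!3!3!0!0!] = √(1296/7)
  +(−1)^3/∏(3,3,0,0,0,0)! = -1/36  (running -1/36)
⟨..|..⟩ = √(1296/7)·(-1/36) = -0.377964

−√(1/7) ≈ -0.377964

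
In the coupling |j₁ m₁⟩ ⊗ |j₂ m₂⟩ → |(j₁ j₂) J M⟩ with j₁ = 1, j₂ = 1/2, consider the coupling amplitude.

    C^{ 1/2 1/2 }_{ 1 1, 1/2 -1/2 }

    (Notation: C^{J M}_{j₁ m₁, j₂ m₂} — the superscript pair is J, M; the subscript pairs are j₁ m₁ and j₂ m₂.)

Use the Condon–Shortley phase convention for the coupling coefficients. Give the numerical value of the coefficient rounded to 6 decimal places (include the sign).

j₁+j₂−J=1  J+j₁−j₂=1  J−j₁+j₂=0  j₁+j₂+J+1=3
(j₁±m₁, j₂±m₂, J±M) = (2,0,0,1,1,0)
P² = 2/3
sum k=0..0:
  [0] +1/1 = 1
S = 1
C² = P²·S² = 2/3 ; C = +0.816497

+0.816497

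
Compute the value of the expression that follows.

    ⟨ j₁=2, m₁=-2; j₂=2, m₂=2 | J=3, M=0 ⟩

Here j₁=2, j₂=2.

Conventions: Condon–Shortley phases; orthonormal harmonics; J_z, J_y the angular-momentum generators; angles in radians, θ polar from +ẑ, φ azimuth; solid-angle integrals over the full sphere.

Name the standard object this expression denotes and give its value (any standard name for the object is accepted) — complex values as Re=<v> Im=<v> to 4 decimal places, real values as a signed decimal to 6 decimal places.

Clebsch–Gordan coefficient, −√(1/10) ≈ -0.316228

This is a Clebsch–Gordan (vector-coupling) coefficient.
j₁+j₂−J=1  J+j₁−j₂=3  J−j₁+j₂=3  j₁+j₂+J+1=8
(j₁±m₁, j₂±m₂, J±M) = (0,4,4,0,3,3)
P² = 648/5
sum k=1..1:
  [1] −1/36 = -1/36
S = -1/36
C² = P²·S² = 1/10 ; C = -0.316228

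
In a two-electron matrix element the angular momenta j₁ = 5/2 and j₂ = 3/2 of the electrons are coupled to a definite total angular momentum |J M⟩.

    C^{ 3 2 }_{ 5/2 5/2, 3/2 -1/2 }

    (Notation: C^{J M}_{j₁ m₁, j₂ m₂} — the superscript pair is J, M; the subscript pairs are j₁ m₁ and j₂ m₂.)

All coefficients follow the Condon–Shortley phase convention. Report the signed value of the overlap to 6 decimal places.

+√(5/12) ≈ +0.645497

√[7·1!4!2!/8! · 5!0!1!2!5!1!] = √(240)
  +(−1)^0/∏(0,1,0,1,4,1)! = 1/24  (running 1/24)
⟨..|..⟩ = √(240)·(1/24) = +0.645497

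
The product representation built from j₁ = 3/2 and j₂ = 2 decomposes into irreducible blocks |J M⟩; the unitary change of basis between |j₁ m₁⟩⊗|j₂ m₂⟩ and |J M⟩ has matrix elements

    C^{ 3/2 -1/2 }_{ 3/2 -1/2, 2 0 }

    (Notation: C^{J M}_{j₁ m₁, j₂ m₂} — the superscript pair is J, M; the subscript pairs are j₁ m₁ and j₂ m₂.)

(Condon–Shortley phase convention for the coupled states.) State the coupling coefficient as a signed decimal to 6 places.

triangle: 2!×1!×2!/6! = 4/720
(j±m)!: 1!×2!×2!×2!×1!×2! = 16
prefactor² = (2J+1)×Δ×N² = 16/45
  k=1: −1/(1!×1!×1!×1!×0!×1!) = -1
  k=2: +1/(2!×0!×0!×0!×1!×2!) = 1/4
Σ = -3/4  ⇒  CG² = 16/45×(-3/4)² = 1/5
CG = −√(1/5) = -0.447214

−√(1/5) = -0.447214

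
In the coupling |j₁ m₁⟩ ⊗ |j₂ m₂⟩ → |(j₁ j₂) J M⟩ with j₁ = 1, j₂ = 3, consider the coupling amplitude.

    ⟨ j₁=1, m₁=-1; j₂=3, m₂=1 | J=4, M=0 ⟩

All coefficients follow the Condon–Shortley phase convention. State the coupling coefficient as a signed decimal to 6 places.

+√(3/14) = +0.462910

triangle: 0!×2!×6!/9! = 1440/362880
(j±m)!: 0!×2!×4!×2!×4!×4! = 55296
prefactor² = (2J+1)×Δ×N² = 13824/7
  k=0: +1/(0!×0!×2!×4!×0!×2!) = 1/96
Σ = 1/96  ⇒  CG² = 13824/7×(1/96)² = 3/14
CG = +√(3/14) = +0.462910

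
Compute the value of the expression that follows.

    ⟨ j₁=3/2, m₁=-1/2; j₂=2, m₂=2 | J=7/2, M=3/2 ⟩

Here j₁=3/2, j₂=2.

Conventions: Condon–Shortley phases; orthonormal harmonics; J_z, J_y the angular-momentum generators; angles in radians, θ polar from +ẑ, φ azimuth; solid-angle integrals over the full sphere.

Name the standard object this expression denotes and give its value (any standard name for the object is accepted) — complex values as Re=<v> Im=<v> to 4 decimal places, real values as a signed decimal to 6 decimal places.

Clebsch–Gordan coefficient, +√(1/7) ≈ +0.377964

This is a Clebsch–Gordan (vector-coupling) coefficient.
j₁+j₂−J=0  J+j₁−j₂=3  J−j₁+j₂=4  j₁+j₂+J+1=8
(j₁±m₁, j₂±m₂, J±M) = (1,2,4,0,5,2)
P² = 2304/7
sum k=0..0:
  [0] +1/48 = 1/48
S = 1/48
C² = P²·S² = 1/7 ; C = +0.377964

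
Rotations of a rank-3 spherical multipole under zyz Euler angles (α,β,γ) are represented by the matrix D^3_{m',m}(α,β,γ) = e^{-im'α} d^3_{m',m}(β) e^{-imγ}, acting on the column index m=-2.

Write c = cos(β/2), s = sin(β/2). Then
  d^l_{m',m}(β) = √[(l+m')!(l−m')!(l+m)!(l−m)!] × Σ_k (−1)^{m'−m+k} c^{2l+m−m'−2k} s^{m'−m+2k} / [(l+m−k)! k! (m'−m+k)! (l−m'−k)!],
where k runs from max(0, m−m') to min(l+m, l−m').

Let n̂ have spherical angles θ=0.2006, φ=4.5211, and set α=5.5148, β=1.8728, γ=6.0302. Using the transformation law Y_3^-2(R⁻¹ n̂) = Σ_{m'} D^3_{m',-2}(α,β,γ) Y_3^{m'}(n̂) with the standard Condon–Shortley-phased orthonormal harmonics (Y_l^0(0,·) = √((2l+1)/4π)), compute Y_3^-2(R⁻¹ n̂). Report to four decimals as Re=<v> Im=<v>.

Need the full column D^3_{m',-2} for m'=−3..3 at α=5.5148, β=1.8728, γ=6.0302.
cos(β/2)=0.592691, sin(β/2)=0.805430
d^3_{-3,-2}: single k=1 term ⇒ +0.144293;  D = -0.136486-0.046821i
d^3_{-2,-2}: k∈[0..1] ⇒ +0.043348 -0.400258 = -0.356909;  D = +0.162258+0.317894i
d^3_{-1,-2}: k∈[0..1] ⇒ -0.186282 +0.688016 = +0.501734;  D = +0.146565-0.479850i
d^3_{0,-2}: k∈[0..1] ⇒ +0.438460 -0.809708 = -0.371247;  D = -0.324732+0.179928i
d^3_{1,-2}: k∈[0..1] ⇒ -0.688016 +0.635282 = -0.052734;  D = -0.050929-0.013680i
d^3_{2,-2}: k∈[0..1] ⇒ +0.739159 -0.273002 = +0.466157;  D = +0.239667+0.399828i
d^3_{3,-2}: single k=0 term ⇒ -0.492087;  D = +0.111413-0.479309i
Y_3^{m'}(θ=0.2006,φ=4.5211) and Σ D·Y over m':
  (-0.1365-0.0468i)·(+0.0018-0.0028i)  (+0.1623+0.3179i)·(-0.0369-0.0148i)  (+0.1466-0.4798i)·(-0.0465+0.2403i)  (-0.3247+0.1799i)·(+0.6588+0.0000i)  (-0.0509-0.0137i)·(+0.0465+0.2403i)  (+0.2397+0.3998i)·(-0.0369+0.0148i)  (+0.1114-0.4793i)·(-0.0018-0.0028i)
Y_3^-2(R⁻¹ n̂) = -0.122454+0.138734i

Re=-0.1225 Im=0.1387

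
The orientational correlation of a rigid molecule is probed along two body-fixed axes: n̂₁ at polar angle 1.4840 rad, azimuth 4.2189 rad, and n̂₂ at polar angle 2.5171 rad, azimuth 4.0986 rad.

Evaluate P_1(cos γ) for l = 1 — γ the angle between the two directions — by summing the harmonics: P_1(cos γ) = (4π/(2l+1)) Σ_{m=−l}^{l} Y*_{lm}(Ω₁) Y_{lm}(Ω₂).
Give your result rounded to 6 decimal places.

Addition theorem: P_1(cos γ) = (4π/3) Σ_m Y*_{lm}(Ω₁) Y_{lm}(Ω₂), m = −1…1:
  term(m=-1) = (0.069026, 0.008344)   from Y*(Ω₁)=(-0.163045, -0.303126), Y(Ω₂)=(-0.116349, 0.165134)
  term(m=+0) = (-0.016789, 0.000000)   from Y*(Ω₁)=(0.042356, -0.000000), Y(Ω₂)=(-0.396384, 0.000000)
  term(m=+1) = (0.069026, -0.008344)   from Y*(Ω₁)=(0.163045, -0.303126), Y(Ω₂)=(0.116349, 0.165134)
Σ over m = (0.121264, 0.000000); ×(4π/3) → (0.507949, 0.000000). Real part: 0.507949

0.507949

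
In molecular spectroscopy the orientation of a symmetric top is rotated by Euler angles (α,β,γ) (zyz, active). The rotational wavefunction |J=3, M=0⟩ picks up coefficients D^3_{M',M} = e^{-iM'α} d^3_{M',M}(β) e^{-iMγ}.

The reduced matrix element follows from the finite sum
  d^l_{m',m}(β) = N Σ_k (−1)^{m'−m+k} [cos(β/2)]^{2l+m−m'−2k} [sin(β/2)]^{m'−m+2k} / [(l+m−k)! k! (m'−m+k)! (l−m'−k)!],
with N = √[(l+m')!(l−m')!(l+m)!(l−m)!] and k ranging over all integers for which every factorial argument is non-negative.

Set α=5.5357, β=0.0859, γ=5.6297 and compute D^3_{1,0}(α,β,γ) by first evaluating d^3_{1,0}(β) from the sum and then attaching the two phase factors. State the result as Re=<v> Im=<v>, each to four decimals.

Re=-0.1080 Im=-0.1001

Split into d^3_{1,0}(β=0.0859) × two z-phases.
With c≡cos(β/2)=0.999078 and s≡sin(β/2)=0.042937, N=[24·2·6·6]^{1/2}=41.569219
The bounds max(0,m−m')=0 and min(l+m,l−m')=2 give 3 terms
  k=0: (−1)^1·41.5692/(12)·0.9991^5·0.0429^1 = -0.148053
  k=1: (−1)^2·41.5692/(4)·0.9991^3·0.0429^3 = +0.000820
  k=2: (−1)^3·41.5692/(12)·0.9991^1·0.0429^5 = -0.000001
d^3_{1,0}(0.0859) = -0.148053 +0.000820 -0.000001 = -0.147233
Phases: e^{-i·(1)·5.5357}=+0.733401+0.679797i, e^{-i·(0)·5.6297}=+1.000000+0.000000i ⇒ D=-0.107981-0.100089i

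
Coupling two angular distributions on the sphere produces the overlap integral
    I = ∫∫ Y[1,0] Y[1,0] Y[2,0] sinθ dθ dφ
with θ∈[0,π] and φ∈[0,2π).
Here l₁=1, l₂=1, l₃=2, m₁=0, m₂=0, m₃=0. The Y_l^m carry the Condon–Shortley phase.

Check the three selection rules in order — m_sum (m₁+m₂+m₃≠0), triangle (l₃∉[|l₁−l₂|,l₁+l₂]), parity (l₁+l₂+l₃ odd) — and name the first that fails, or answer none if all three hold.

none

Σmᵢ = 0  ✓
l₃∈[|l₁−l₂|,l₁+l₂]=[0,2], have l₃=2  ✓
Σlᵢ = 4 ⇒ even  ✓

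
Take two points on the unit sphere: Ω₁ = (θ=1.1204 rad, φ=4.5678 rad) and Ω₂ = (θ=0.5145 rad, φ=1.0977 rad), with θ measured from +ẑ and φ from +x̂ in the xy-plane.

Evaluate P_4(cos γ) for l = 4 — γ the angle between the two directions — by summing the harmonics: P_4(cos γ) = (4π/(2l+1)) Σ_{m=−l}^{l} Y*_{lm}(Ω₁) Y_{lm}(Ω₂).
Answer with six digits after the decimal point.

Expand P_4 via completeness: Σ_{m} conj(Y_{4,m}) at Ω₁ times Y_{4,m} at Ω₂ —
  term(m=-4) = 0.00192 + 0.00730j   from Y*(Ω₁)=0.24342 - 0.15891j, Y(Ω₂)=-0.00820 + 0.02462j
  term(m=-3) = -0.02852 - 0.04303j   from Y*(Ω₁)=0.16710 + 0.36076j, Y(Ω₂)=-0.12836 + 0.01960j
  term(m=-2) = 0.02445 + 0.01886j   from Y*(Ω₁)=-0.08486 + 0.02525j, Y(Ω₂)=-0.20393 - 0.28289j
  term(m=-1) = 0.13718 + 0.04676j   from Y*(Ω₁)=0.04471 + 0.30703j, Y(Ω₂)=0.21284 - 0.41581j
  term(m=+0) = -0.00585 + 0.00000j   from Y*(Ω₁)=-0.15109 + 0.00000j, Y(Ω₂)=0.03872 + 0.00000j
  term(m=+1) = 0.13718 - 0.04676j   from Y*(Ω₁)=-0.04471 + 0.30703j, Y(Ω₂)=-0.21284 - 0.41581j
  term(m=+2) = 0.02445 - 0.01886j   from Y*(Ω₁)=-0.08486 - 0.02525j, Y(Ω₂)=-0.20393 + 0.28289j
  term(m=+3) = -0.02852 + 0.04303j   from Y*(Ω₁)=-0.16710 + 0.36076j, Y(Ω₂)=0.12836 + 0.01960j
  term(m=+4) = 0.00192 - 0.00730j   from Y*(Ω₁)=0.24342 + 0.15891j, Y(Ω₂)=-0.00820 - 0.02462j
Accumulated sum 0.26421 - 0.00000j; after 4π/(2l+1) scaling, 0.36890 - 0.00000j ⇒ P_4 = 0.368900

0.368900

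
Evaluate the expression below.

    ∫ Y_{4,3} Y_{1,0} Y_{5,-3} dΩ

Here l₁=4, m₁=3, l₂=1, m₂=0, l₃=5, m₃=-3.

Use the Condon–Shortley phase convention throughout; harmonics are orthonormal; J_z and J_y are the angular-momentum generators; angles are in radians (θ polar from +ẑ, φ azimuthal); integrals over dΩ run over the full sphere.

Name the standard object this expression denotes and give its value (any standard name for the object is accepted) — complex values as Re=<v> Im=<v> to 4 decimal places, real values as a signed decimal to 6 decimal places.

This is a Gaunt coefficient — the integral of a triple product of spherical harmonics over the sphere.
Checks pass: Σm=0; 10 even; l₃=5∈[3,5].
(2·4+1)(2·1+1)(2·5+1) = 297
Δ: 0! 8! 2! / 11! → 1/495
sum: t=0:+1/576 = 1/576
3j²(4 1 5; 0 0 0) = Δ·Π!·Σ² = 5/99  (sign -1)
sum: t=0:+1/5040 = 1/5040
3j²(4 1 5; 3 0 -3) = Δ·Π!·Σ² = 16/495  (sign +1)
combine: 4πI² = 297·5/99·16/495 = 16/33
take √, sign -1: I = -0.19642560

Gaunt coefficient, -0.196426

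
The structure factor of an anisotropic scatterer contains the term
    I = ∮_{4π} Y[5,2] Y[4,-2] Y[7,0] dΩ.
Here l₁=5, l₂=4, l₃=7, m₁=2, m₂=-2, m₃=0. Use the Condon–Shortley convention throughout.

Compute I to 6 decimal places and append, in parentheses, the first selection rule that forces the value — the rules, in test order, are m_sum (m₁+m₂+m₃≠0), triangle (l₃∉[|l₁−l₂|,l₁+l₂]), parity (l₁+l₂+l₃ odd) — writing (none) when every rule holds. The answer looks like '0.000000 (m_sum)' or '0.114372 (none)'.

-0.145720 (none)

m-sum 0 ✓  L=16 even ✓  1≤7≤9 ✓
Π(2lᵢ+1) = 11×9×15 = 1485
triangle coeff Δ(5,4,7) = 1/6126120
Σ_t [0,2]: t=0:+1/69120 t=1:−1/20736 t=2:+1/69120 = -1/51840
(3j)²=280/21879 [(5 4 7; 0 0 0)], sign=+1
Σ_t [0,2]: t=0:+1/69120 t=1:−1/172800 t=2:+1/7257600 = 1/113400
(3j)²=512/36465 [(5 4 7; 2 -2 0)], sign=-1
⇒ 4πI² = 143360/537251
I = (-1)√(143360/537251/(4π)) = -0.14572043
No selection rule forces the value: the integral is nonzero (none).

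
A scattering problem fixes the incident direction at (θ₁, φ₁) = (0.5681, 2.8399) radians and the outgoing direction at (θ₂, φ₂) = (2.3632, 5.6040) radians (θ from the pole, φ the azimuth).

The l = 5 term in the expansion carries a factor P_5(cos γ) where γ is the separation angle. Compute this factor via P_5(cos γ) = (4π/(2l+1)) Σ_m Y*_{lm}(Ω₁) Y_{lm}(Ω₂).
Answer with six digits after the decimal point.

Addition theorem: P_5(cos γ) = (4π/11) Σ_m Y*_{lm}(Ω₁) Y_{lm}(Ω₂), m = −5…5:
  m=-5: (-0.00130 + 0.02089j) × (-0.07666 - 0.01993j) = 0.00052 - 0.00157j  (running Σ = 0.00052 - 0.00157j)
  m=-4: (0.03691 - 0.09688j) × (0.23142 - 0.10469j) = -0.00160 - 0.02628j  (running Σ = -0.00108 - 0.02786j)
  m=-3: (-0.17952 + 0.22860j) × (-0.19200 + 0.38103j) = -0.05264 - 0.11229j  (running Σ = -0.05372 - 0.14015j)
  m=-2: (0.38532 - 0.26553j) × (-0.06535 - 0.30300j) = -0.10563 - 0.09940j  (running Σ = -0.15935 - 0.23955j)
  m=-1: (-0.27221 + 0.08471j) × (-0.12247 - 0.09887j) = 0.04171 + 0.01654j  (running Σ = -0.11764 - 0.22301j)
  m=0: (-0.28899 + 0.00000j) × (0.35774 + 0.00000j) = -0.10338 + 0.00000j  (running Σ = -0.22102 - 0.22301j)
  m=1: (0.27221 + 0.08471j) × (0.12247 - 0.09887j) = 0.04171 - 0.01654j  (running Σ = -0.17931 - 0.23955j)
  m=2: (0.38532 + 0.26553j) × (-0.06535 + 0.30300j) = -0.10563 + 0.09940j  (running Σ = -0.28495 - 0.14015j)
  m=3: (0.17952 + 0.22860j) × (0.19200 + 0.38103j) = -0.05264 + 0.11229j  (running Σ = -0.33758 - 0.02786j)
  m=4: (0.03691 + 0.09688j) × (0.23142 + 0.10469j) = -0.00160 + 0.02628j  (running Σ = -0.33918 - 0.00157j)
  m=5: (0.00130 + 0.02089j) × (0.07666 - 0.01993j) = 0.00052 + 0.00157j  (running Σ = -0.33867 + 0.00000j)
Total Σ_m = -0.33867 + 0.00000j. Multiply by 1.142397: -0.38689 + 0.00000j. P_5(cos γ) = -0.386891

-0.386891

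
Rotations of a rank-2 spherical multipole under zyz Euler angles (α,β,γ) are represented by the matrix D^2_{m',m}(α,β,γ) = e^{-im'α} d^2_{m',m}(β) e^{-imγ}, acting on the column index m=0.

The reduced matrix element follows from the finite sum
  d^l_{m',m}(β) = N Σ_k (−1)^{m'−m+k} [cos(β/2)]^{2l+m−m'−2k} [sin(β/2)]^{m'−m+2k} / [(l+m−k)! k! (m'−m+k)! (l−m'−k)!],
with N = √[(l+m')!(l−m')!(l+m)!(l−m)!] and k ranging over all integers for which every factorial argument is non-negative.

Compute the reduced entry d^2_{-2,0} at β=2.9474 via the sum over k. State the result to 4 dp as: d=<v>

d^2_{-2,0}(β=2.9474) via the finite sum:
Half-angle: c=0.096944, s=0.995290. N=√(1·24·2·2)=9.797959
k∈{2} keeps every argument non-negative
  k=2: (−1)^0·9.7980/(4)·0.0969^2·0.9953^2 = +0.022804
d^2_{-2,0}(2.9474) = +0.022804

d=0.0228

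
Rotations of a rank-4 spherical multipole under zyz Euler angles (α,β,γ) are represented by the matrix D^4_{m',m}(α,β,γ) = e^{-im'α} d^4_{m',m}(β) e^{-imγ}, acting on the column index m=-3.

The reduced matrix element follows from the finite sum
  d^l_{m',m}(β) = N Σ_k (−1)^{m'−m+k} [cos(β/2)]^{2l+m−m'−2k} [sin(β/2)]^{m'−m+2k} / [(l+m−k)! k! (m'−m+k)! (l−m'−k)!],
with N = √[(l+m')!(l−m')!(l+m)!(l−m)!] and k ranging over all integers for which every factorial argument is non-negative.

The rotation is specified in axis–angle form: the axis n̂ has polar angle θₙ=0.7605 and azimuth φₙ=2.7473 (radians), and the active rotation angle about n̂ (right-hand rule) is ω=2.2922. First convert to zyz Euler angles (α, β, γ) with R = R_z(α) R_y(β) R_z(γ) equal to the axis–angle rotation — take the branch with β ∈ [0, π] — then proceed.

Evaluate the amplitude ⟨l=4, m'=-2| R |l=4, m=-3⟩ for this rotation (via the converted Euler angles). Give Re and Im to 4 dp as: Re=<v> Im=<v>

Axis–angle → zyz. n̂ = (sinθₙcosφₙ, sinθₙsinφₙ, cosθₙ) = (-0.636394, +0.264792, +0.724491), ω = 2.2922.
R = I cosω + sinω [n̂]ₓ + (1−cosω) n̂n̂ᵀ gives
  R = [+0.012034, -0.823810, -0.566739; +0.264202, -0.544018, +0.796393; -0.964392, -0.159317, +0.211105]
β = atan2(√(R₁₃²+R₂₃²), R₃₃) = 1.358091; α = atan2(R₂₃, R₁₃) mod 2π = 2.189286; γ = atan2(R₃₂, −R₃₁) mod 2π = 6.119464
D^4_{-2,-3}(2.1893,1.3581,6.1195) = e^{-i·-2·2.1893}·d^4_{-2,-3}(1.3581)·e^{-i·-3·6.1195}. Compute d first:
c=cos(1.358091/2)=0.778173, s=sin(1.358091/2)=0.628050; N=√[2·720·1·5040]=2693.993318
The bounds max(0,m−m')=0 and min(l+m,l−m')=1 give 2 terms
  k=0: (−1)^1·2693.9933/(720)·0.7782^7·0.6281^1 = -0.406060
  k=1: (−1)^2·2693.9933/(240)·0.7782^5·0.6281^3 = +0.793503
d^4_{-2,-3}(1.3581) = -0.406060 +0.793503 = +0.387443
D = (-0.327651-0.944799i)·(+0.387443)·(+0.881785-0.471652i) = -0.284590-0.262908i

Re=-0.2846 Im=-0.2629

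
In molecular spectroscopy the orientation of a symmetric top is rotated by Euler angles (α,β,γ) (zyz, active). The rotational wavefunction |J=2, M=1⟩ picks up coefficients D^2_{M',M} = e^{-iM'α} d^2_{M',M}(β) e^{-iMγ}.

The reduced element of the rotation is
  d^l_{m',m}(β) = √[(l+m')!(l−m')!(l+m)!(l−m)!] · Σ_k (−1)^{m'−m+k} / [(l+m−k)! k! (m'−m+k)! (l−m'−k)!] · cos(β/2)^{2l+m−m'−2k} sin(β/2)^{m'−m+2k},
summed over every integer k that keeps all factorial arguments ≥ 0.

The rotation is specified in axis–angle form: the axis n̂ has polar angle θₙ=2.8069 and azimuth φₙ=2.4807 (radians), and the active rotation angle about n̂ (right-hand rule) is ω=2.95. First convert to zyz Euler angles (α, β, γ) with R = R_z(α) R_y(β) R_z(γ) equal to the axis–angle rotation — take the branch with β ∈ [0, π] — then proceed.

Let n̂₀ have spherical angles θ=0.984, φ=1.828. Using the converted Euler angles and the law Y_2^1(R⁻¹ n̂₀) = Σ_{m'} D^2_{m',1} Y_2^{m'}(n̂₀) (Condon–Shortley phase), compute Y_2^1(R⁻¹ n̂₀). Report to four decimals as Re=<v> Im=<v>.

Re=-0.0093 Im=0.0455

Axis–angle → zyz. n̂ = (sinθₙcosφₙ, sinθₙsinφₙ, cosθₙ) = (-0.259316, +0.201628, -0.944511), ω = 2.9500.
R = I cosω + sinω [n̂]ₓ + (1−cosω) n̂n̂ᵀ gives
  R = [-0.848443, +0.076243, +0.523766; -0.283470, -0.901139, -0.328015; +0.446978, -0.426774, +0.786178]
β = atan2(√(R₁₃²+R₂₃²), R₃₃) = 0.666197; α = atan2(R₂₃, R₁₃) mod 2π = 5.723679; γ = atan2(R₃₂, −R₃₁) mod 2π = 3.903872
Need the full column D^2_{m',1} for m'=−2..2 at α=5.7237, β=0.6662, γ=3.9039.
cos(β/2)=0.945034, sin(β/2)=0.326973
d^2_{-2,1}: single k=3 term ⇒ +0.066071;  D = +0.020187+0.062912i
d^2_{-1,1}: k∈[2..3] ⇒ +0.286444 -0.011430 = +0.275014;  D = -0.067776+0.266531i
d^2_{0,1}: k∈[1..2] ⇒ +0.675973 -0.080920 = +0.595052;  D = -0.430380+0.410926i
d^2_{1,1}: k∈[0..1] ⇒ +0.797608 -0.286444 = +0.511164;  D = -0.500691+0.102942i
d^2_{2,1}: single k=0 term ⇒ -0.551929;  D = +0.517182+0.192742i
Y_2^{m'}(θ=0.984,φ=1.828) and Σ D·Y over m':
  (+0.0202+0.0629i)·(-0.2332+0.1318i)  (-0.0678+0.2665i)·(-0.0906-0.3445i)  (-0.4304+0.4109i)·(-0.0253+0.0000i)  (-0.5007+0.1029i)·(+0.0906-0.3445i)  (+0.5172+0.1927i)·(-0.2332-0.1318i)
Y_2^1(R⁻¹ n̂) = -0.009251+0.045490i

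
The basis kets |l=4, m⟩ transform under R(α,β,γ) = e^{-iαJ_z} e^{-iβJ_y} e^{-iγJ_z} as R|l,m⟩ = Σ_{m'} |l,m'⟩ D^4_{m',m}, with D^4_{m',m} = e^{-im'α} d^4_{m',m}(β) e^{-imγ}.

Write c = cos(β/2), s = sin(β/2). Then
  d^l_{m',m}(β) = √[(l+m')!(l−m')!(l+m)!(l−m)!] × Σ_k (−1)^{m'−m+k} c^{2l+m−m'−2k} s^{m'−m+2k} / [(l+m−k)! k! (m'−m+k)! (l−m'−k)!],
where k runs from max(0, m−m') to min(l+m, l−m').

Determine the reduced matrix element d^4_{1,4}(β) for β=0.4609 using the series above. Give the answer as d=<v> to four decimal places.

d^4_{1,4}(β=0.4609) via the finite sum:
Half-angle: c=0.973564, s=0.228416. N=√(120·6·40320·1)=5387.986637
Admissible k: 3..3 (factorial args all ≥0)
  k=3: (−1)^0·5387.9866/(720)·0.9736^5·0.2284^3 = +0.078000
d^4_{1,4}(0.4609) = +0.078000

d=0.0780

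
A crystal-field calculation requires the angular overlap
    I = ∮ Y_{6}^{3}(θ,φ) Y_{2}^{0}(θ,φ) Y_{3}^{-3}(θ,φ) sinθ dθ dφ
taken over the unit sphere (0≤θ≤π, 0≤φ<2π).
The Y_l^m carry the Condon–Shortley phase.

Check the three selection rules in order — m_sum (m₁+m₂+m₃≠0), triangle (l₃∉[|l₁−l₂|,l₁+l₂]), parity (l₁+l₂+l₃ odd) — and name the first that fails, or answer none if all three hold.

triangle

azimuthal sum: 3 + 0 − 3 = 0  ✓
l₃ must lie in [4,8]; have l₃=3  ✗
L = 6 + 2 + 3 = 11 (odd)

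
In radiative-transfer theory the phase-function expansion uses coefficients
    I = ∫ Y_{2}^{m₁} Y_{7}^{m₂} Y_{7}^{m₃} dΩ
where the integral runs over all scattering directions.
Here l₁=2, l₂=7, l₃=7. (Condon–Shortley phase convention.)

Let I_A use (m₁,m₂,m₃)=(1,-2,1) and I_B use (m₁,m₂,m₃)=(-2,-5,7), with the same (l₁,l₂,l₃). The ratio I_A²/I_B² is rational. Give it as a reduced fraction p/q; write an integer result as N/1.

Shared (l₁,l₂,l₃)=(2,7,7): N and (l;000)² cancel in I_A²/I_B².
A: Δ = 2!·2!·12!/17! = 1/185640; Racah Σ t=0..1: t=0:+1/1209600 t=1:−1/1935360 = 1/3225600; ⇒ 3j(2 7 7; 1 -2 1)² = 243/61880, sgn +1
B: Δ = 2!·2!·12!/17! = 1/185640; Racah Σ t=2..2: t=2:+1/1916006400 = 1/1916006400; ⇒ 3j(2 7 7; -2 -5 7)² = 1/340, sgn +1
I_A²/I_B² = (243/61880)/(1/340) = 243/182

243/182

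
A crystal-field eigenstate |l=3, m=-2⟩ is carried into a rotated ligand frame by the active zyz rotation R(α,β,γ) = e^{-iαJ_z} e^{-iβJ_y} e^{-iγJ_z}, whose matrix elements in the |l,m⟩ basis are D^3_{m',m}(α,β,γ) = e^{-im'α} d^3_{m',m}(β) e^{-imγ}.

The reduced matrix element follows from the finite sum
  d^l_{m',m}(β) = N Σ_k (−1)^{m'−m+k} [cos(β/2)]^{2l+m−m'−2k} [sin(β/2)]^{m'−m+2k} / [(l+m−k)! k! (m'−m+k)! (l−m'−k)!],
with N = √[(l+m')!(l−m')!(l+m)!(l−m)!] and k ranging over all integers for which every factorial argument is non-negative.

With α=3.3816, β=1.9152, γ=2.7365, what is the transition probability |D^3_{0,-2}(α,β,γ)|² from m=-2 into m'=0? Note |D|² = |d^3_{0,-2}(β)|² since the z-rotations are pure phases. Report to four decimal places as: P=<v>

D^3_{0,-2}(3.3816,1.9152,2.7365) = e^{-i·0·3.3816}·d^3_{0,-2}(1.9152)·e^{-i·-2·2.7365}. Compute d first:
With c≡cos(β/2)=0.575484 and s≡sin(β/2)=0.817813, N=[6·6·1·120]^{1/2}=65.726707
k: max(0,(-2)−(0))=0 … min(3+(-2),3−(0))=1
  k=0: (−1)^2·65.7267/(12)·0.5755^4·0.8178^2 = +0.401793
  k=1: (−1)^3·65.7267/(12)·0.5755^2·0.8178^4 = -0.811415
d^3_{0,-2}(1.9152) = +0.401793 -0.811415 = -0.409622
|D^3_{0,-2}|² = |d^3_{0,-2}(β)|² = (-0.409622)² = 0.167790 (the z-rotation phases have unit modulus)

P=0.1678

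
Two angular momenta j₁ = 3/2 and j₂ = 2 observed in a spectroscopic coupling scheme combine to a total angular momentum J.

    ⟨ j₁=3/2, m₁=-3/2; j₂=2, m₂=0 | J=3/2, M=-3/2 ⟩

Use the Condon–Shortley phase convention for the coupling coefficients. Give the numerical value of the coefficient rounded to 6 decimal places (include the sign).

+√(1/5) ≈ +0.447214

√[4·2!1!2!/6! · 0!3!2!2!0!3!] = √(16/5)
  +(−1)^2/∏(2,0,1,0,0,2)! = 1/4  (running 1/4)
⟨..|..⟩ = √(16/5)·(1/4) = +0.447214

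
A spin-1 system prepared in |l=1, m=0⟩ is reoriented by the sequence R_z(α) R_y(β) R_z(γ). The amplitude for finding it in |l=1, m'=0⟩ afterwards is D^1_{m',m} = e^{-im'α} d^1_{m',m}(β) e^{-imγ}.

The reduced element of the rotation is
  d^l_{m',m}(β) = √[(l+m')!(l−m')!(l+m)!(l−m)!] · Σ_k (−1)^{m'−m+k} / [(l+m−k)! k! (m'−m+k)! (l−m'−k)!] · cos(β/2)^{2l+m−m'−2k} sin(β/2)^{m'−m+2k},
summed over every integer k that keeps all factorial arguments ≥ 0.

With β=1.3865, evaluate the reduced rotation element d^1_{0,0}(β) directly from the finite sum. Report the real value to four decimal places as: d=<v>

d=0.1833

d^1_{0,0}(β=1.3865) via the finite sum:
c=cos(1.386500/2)=0.769173, s=sin(1.386500/2)=0.639040; N=√[1·1·1·1]=1.000000
k: max(0,(0)−(0))=0 … min(1+(0),1−(0))=1
  k=0: (−1)^0·1.0000/(1)·0.7692^2·0.6390^0 = +0.591627
  k=1: (−1)^1·1.0000/(1)·0.7692^0·0.6390^2 = -0.408373
d^1_{0,0}(1.3865) = +0.591627 -0.408373 = +0.183255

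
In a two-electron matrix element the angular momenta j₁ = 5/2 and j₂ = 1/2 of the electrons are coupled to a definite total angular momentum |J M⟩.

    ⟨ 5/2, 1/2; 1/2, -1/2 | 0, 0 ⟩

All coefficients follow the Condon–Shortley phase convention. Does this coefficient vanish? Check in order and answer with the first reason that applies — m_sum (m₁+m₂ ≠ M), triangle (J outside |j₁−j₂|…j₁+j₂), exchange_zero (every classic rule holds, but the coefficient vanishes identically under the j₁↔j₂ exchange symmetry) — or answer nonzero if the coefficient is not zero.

m-sum: m₁+m₂ = 1/2+(-1/2) = 0, M = 0  ✓
triangle: need |j₁−j₂| ≤ J ≤ j₁+j₂, i.e. J ∈ [2, 3]; J = 0 is outside ✗ ⇒ coefficient is 0

triangle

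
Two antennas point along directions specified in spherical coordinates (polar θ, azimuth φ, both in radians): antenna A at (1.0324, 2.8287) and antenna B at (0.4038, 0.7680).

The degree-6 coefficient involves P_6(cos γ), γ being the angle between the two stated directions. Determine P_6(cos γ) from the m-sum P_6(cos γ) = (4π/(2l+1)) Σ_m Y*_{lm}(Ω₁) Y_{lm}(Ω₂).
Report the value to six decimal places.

0.154634

Summing Y*_{l m}(θ₁,φ₁)·Y_{l m}(θ₂,φ₂) over m ∈ [−6, 6]; prefactor 4π/(2·6+1) = 0.966644:
  [-6]  conj(Y_{6,-6})(Ω₁) = -0.05838 - 0.18443j ; Y_{6,-6}(Ω₂) = -0.00019 + 0.00177j ; Δ = 0.00034 - 0.00007j
  [-5]  conj(Y_{6,-5})(Ω₁) = -0.00253 + 0.40022j ; Y_{6,-5}(Ω₂) = -0.01104 + 0.00927j ; Δ = -0.00368 - 0.00444j
  [-4]  conj(Y_{6,-4})(Ω₁) = 0.11510 - 0.34823j ; Y_{6,-4}(Ω₂) = -0.07042 - 0.00491j ; Δ = -0.00982 + 0.02396j
  [-3]  conj(Y_{6,-3})(Ω₁) = 0.01347 - 0.01839j ; Y_{6,-3}(Ω₂) = -0.15324 - 0.17014j ; Δ = -0.00519 + 0.00053j
  [-2]  conj(Y_{6,-2})(Ω₁) = -0.28240 + 0.20408j ; Y_{6,-2}(Ω₂) = 0.01640 - 0.47116j ; Δ = 0.09152 + 0.13640j
  [-1]  conj(Y_{6,-1})(Ω₁) = 0.10464 - 0.03385j ; Y_{6,-1}(Ω₂) = 0.34570 - 0.33388j ; Δ = 0.02487 - 0.04664j
  [+0]  conj(Y_{6,0})(Ω₁) = 0.31975 + 0.00000j ; Y_{6,0}(Ω₂) = -0.11296 + 0.00000j ; Δ = -0.03612 + 0.00000j
  [+1]  conj(Y_{6,1})(Ω₁) = -0.10464 - 0.03385j ; Y_{6,1}(Ω₂) = -0.34570 - 0.33388j ; Δ = 0.02487 + 0.04664j
  [+2]  conj(Y_{6,2})(Ω₁) = -0.28240 - 0.20408j ; Y_{6,2}(Ω₂) = 0.01640 + 0.47116j ; Δ = 0.09152 - 0.13640j
  [+3]  conj(Y_{6,3})(Ω₁) = -0.01347 - 0.01839j ; Y_{6,3}(Ω₂) = 0.15324 - 0.17014j ; Δ = -0.00519 - 0.00053j
  [+4]  conj(Y_{6,4})(Ω₁) = 0.11510 + 0.34823j ; Y_{6,4}(Ω₂) = -0.07042 + 0.00491j ; Δ = -0.00982 - 0.02396j
  [+5]  conj(Y_{6,5})(Ω₁) = 0.00253 + 0.40022j ; Y_{6,5}(Ω₂) = 0.01104 + 0.00927j ; Δ = -0.00368 + 0.00444j
  [+6]  conj(Y_{6,6})(Ω₁) = -0.05838 + 0.18443j ; Y_{6,6}(Ω₂) = -0.00019 - 0.00177j ; Δ = 0.00034 + 0.00007j
Accumulated sum 0.15997 + 0.00000j; after 4π/(2l+1) scaling, 0.15463 + 0.00000j ⇒ P_6 = 0.154634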